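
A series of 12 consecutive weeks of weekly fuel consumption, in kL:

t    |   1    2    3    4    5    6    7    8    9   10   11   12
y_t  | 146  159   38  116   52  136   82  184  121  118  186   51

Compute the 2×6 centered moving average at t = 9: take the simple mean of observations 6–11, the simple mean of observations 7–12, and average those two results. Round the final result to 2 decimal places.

Sum over 6–11: 136 + 82 + 184 + 121 + 118 + 186 = 827
Sum over 7–12: 82 + 184 + 121 + 118 + 186 + 51 = 742
CMA at t=9 = (827 + 742) / (2·6) = 1569 / 12 = 130.75

130.75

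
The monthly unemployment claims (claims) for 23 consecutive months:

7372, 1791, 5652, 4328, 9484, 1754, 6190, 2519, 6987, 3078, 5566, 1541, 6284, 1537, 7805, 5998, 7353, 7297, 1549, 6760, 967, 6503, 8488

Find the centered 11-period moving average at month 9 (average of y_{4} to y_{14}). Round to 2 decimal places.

Sum of periods 4–14: 4328 + 9484 + 1754 + 6190 + 2519 + 6987 + 3078 + 5566 + 1541 + 6284 + 1537 = 49268
Divide by 11: 49268 / 11 = 4478.91

4478.91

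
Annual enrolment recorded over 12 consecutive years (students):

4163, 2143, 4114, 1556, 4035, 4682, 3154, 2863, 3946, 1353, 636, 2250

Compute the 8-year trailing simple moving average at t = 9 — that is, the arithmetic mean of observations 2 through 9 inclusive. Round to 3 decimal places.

3311.625

Sum of periods 2–9: 2143 + 4114 + 1556 + 4035 + 4682 + 3154 + 2863 + 3946 = 26493
Divide by 8: 26493 / 8 = 3311.625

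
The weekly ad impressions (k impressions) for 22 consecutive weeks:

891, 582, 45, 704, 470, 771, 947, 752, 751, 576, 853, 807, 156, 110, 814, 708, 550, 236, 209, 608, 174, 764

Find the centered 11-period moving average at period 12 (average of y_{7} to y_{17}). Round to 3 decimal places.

Sum of periods 7–17: 947 + 752 + 751 + 576 + 853 + 807 + 156 + 110 + 814 + 708 + 550 = 7024
Divide by 11: 7024 / 11 = 638.545

638.545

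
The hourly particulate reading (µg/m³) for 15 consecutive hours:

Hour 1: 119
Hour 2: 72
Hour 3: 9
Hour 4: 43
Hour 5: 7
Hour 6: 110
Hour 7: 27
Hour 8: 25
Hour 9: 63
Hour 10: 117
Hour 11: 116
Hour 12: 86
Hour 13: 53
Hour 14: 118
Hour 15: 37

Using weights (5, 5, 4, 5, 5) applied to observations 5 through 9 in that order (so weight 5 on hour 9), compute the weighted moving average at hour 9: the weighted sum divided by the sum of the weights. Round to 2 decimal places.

47.21

Weighted sum: 5·7 + 5·110 + 4·27 + 5·25 + 5·63 = 35 + 550 + 108 + 125 + 315 = 1133
Weight total: 5 + 5 + 4 + 5 + 5 = 24
WMA = 1133 / 24 = 47.21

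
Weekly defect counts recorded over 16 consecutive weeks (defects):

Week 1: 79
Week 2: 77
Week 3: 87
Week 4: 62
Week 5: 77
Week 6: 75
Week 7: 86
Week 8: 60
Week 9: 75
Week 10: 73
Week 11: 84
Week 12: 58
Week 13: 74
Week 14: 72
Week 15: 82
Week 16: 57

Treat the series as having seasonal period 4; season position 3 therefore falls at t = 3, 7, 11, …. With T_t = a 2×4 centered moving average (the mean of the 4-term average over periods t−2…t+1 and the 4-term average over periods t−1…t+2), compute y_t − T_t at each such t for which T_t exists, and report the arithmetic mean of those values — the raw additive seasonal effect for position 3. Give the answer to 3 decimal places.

11.458

Season position 3 occurs at t = 3, 7, 11 (where T_t is defined).
t=3: T_3 = 76.00000; y_3 − T_3 = 87 − 76.00000 = 11.00000
t=7: T_7 = 74.25000; y_7 − T_7 = 86 − 74.25000 = 11.75000
t=11: T_11 = 72.37500; y_11 − T_11 = 84 − 72.37500 = 11.62500
Mean deviation: (11.00000 + 11.75000 + 11.62500) / 3 = 11.458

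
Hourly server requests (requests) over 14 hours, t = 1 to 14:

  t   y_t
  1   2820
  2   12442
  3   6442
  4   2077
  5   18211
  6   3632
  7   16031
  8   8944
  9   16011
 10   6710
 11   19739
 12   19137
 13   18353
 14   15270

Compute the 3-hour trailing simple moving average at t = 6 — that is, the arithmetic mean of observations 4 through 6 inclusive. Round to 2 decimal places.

Sum of periods 4–6: 2077 + 18211 + 3632 = 23920
Divide by 3: 23920 / 3 = 7973.33

7973.33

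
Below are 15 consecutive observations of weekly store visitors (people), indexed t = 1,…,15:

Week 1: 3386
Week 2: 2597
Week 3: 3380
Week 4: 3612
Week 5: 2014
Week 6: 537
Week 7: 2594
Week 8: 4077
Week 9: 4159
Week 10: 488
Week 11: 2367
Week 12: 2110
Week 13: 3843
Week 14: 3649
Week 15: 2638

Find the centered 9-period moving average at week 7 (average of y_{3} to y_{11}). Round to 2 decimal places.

Sum of periods 3–11: 3380 + 3612 + 2014 + 537 + 2594 + 4077 + 4159 + 488 + 2367 = 23228
Divide by 9: 23228 / 9 = 2580.89

2580.89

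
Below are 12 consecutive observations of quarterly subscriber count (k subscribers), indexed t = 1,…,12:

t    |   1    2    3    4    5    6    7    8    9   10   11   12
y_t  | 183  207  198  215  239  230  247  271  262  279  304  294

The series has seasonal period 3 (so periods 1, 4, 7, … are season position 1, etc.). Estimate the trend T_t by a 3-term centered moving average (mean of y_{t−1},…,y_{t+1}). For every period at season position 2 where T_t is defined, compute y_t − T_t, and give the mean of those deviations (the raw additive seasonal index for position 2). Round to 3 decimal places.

11.167

Season position 2 occurs at t = 2, 5, 8, 11 (where T_t is defined).
t=2: T_2 = 196.00000; y_2 − T_2 = 207 − 196.00000 = 11.00000
t=5: T_5 = 228.00000; y_5 − T_5 = 239 − 228.00000 = 11.00000
t=8: T_8 = 260.00000; y_8 − T_8 = 271 − 260.00000 = 11.00000
t=11: T_11 = 292.33333; y_11 − T_11 = 304 − 292.33333 = 11.66667
Mean deviation: (11.00000 + 11.00000 + 11.00000 + 11.66667) / 4 = 11.167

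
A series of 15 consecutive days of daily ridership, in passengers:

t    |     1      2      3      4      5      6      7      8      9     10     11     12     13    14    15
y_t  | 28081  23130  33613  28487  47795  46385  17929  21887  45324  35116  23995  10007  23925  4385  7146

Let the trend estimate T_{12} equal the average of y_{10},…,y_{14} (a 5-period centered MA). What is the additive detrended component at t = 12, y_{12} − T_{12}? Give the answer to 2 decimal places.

Trend T_12 = (35116 + 23995 + 10007 + 23925 + 4385) / 5 = 97428/5 = 19485.6000
Detrended value: 10007 − 19485.6000 = -9478.60

-9478.60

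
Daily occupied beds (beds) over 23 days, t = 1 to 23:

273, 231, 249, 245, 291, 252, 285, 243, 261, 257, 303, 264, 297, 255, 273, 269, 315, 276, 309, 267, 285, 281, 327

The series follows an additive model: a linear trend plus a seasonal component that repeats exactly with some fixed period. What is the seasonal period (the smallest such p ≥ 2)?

First differences y_{t+1} − y_t: -42, 18, -4, 46, -39, 33, -42, 18, -4, 46, -39, 33, -42, 18, …
The difference pattern repeats every 6 terms and not for any smaller step, so p = 6.

6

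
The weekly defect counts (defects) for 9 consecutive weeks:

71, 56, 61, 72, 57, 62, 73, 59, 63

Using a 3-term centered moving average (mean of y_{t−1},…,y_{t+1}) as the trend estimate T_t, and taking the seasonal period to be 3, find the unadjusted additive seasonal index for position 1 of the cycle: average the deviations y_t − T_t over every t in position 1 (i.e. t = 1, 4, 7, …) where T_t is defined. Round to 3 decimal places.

8.500

Season position 1 occurs at t = 4, 7 (where T_t is defined).
t=4: T_4 = 63.33333; y_4 − T_4 = 72 − 63.33333 = 8.66667
t=7: T_7 = 64.66667; y_7 − T_7 = 73 − 64.66667 = 8.33333
Mean deviation: (8.66667 + 8.33333) / 2 = 8.500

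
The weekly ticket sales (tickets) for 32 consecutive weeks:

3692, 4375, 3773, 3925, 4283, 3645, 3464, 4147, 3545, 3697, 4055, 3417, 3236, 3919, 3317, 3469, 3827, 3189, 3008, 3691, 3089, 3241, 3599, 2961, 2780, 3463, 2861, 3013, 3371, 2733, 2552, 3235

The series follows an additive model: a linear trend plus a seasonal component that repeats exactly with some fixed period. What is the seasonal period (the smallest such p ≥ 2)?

First differences y_{t+1} − y_t: 683, -602, 152, 358, -638, -181, 683, -602, 152, 358, -638, -181, 683, -602, …
The difference pattern repeats every 6 terms and not for any smaller step, so p = 6.

6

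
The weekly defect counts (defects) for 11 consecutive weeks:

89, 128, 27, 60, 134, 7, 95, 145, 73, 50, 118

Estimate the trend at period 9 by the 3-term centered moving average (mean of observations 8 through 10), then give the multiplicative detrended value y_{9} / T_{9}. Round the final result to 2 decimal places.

Trend T_9 = (145 + 73 + 50) / 3 = 268/3 = 89.3333
Ratio to trend: 73 / 89.3333 = 0.82

0.82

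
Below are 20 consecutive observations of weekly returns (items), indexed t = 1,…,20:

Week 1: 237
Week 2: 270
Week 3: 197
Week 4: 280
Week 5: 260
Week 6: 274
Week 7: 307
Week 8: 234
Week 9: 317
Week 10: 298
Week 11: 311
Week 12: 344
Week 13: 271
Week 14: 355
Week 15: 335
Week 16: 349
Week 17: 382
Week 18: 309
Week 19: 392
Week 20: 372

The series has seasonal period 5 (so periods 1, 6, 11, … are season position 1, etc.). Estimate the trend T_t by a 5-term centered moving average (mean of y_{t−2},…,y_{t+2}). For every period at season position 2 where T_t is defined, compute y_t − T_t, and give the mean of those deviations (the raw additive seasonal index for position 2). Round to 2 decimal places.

28.47

Season position 2 occurs at t = 7, 12, 17 (where T_t is defined).
t=7: T_7 = 278.4000; y_7 − T_7 = 307 − 278.4000 = 28.6000
t=12: T_12 = 315.8000; y_12 − T_12 = 344 − 315.8000 = 28.2000
t=17: T_17 = 353.4000; y_17 − T_17 = 382 − 353.4000 = 28.6000
Mean deviation: (28.6000 + 28.2000 + 28.6000) / 3 = 28.47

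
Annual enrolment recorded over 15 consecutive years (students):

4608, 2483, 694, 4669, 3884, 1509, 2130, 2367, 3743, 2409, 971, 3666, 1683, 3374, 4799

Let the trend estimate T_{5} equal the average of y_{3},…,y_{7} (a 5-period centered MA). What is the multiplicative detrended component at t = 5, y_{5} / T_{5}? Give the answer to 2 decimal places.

Trend T_5 = (694 + 4669 + 3884 + 1509 + 2130) / 5 = 12886/5 = 2577.2000
Ratio to trend: 3884 / 2577.2000 = 1.51

1.51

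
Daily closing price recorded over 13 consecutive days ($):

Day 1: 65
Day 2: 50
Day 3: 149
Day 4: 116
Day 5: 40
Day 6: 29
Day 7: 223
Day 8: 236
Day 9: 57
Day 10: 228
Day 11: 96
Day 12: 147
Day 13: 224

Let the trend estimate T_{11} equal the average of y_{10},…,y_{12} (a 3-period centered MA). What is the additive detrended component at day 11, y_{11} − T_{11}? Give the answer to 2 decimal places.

Trend T_11 = (228 + 96 + 147) / 3 = 471/3 = 157.0000
Detrended value: 96 − 157.0000 = -61.00

-61.00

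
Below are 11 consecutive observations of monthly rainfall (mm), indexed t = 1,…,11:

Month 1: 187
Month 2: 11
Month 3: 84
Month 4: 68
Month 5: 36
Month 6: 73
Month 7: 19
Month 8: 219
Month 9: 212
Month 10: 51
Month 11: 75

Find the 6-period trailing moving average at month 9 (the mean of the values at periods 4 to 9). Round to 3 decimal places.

Sum of periods 4–9: 68 + 36 + 73 + 19 + 219 + 212 = 627
Divide by 6: 627 / 6 = 104.500

104.500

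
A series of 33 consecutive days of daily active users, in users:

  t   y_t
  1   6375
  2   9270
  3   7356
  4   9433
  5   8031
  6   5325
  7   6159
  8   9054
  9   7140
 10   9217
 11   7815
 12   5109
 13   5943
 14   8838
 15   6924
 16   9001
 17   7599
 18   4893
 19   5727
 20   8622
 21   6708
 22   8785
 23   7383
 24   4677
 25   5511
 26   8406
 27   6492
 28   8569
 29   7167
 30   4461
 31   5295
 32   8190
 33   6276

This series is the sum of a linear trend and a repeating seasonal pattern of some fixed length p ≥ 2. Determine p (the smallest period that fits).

6

First differences y_{t+1} − y_t: 2895, -1914, 2077, -1402, -2706, 834, 2895, -1914, 2077, -1402, -2706, 834, 2895, -1914, …
The difference pattern repeats every 6 terms and not for any smaller step, so p = 6.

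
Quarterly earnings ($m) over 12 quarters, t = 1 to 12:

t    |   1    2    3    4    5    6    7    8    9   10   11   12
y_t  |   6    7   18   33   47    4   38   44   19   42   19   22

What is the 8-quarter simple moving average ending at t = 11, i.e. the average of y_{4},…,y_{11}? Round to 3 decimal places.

30.750

Sum of periods 4–11: 33 + 47 + 4 + 38 + 44 + 19 + 42 + 19 = 246
Divide by 8: 246 / 8 = 30.750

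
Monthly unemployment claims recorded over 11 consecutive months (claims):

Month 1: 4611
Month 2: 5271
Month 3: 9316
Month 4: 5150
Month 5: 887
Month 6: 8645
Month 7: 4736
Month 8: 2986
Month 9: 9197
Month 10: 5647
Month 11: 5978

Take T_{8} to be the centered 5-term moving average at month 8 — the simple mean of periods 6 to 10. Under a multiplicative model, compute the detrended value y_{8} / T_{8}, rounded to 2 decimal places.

0.48

Trend T_8 = (8645 + 4736 + 2986 + 9197 + 5647) / 5 = 31211/5 = 6242.2000
Ratio to trend: 2986 / 6242.2000 = 0.48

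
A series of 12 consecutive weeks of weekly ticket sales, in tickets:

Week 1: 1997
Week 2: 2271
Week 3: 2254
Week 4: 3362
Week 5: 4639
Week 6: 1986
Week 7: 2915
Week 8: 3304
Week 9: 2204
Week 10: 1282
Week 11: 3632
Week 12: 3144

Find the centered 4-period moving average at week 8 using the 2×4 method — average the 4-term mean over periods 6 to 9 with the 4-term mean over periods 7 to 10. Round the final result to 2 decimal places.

Sum over 6–9: 1986 + 2915 + 3304 + 2204 = 10409
Sum over 7–10: 2915 + 3304 + 2204 + 1282 = 9705
CMA at t=8 = (10409 + 9705) / (2·4) = 20114 / 8 = 2514.25

2514.25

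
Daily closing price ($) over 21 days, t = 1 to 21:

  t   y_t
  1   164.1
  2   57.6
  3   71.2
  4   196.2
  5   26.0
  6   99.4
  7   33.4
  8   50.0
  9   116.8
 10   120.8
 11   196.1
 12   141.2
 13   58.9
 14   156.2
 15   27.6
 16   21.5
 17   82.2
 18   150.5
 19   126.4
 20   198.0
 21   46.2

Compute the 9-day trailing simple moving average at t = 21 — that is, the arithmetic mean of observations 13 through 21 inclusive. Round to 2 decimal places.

96.39

Sum of periods 13–21: 58.9 + 156.2 + 27.6 + 21.5 + 82.2 + 150.5 + 126.4 + 198.0 + 46.2 = 867.5
Divide by 9: 867.5 / 9 = 96.39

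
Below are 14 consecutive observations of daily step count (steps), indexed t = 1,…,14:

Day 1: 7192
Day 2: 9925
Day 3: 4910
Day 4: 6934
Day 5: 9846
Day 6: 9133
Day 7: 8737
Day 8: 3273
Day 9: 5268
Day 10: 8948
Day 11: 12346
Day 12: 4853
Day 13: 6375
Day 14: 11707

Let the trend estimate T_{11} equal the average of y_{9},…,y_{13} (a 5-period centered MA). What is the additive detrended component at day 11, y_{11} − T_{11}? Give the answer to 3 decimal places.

4788.000

Trend T_11 = (5268 + 8948 + 12346 + 4853 + 6375) / 5 = 37790/5 = 7558.00000
Detrended value: 12346 − 7558.00000 = 4788.000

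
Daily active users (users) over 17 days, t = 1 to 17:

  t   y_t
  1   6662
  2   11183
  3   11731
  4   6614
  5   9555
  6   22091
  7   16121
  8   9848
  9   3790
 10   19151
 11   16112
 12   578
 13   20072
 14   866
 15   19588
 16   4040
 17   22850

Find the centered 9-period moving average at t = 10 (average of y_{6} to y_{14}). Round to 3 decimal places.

Sum of periods 6–14: 22091 + 16121 + 9848 + 3790 + 19151 + 16112 + 578 + 20072 + 866 = 108629
Divide by 9: 108629 / 9 = 12069.889

12069.889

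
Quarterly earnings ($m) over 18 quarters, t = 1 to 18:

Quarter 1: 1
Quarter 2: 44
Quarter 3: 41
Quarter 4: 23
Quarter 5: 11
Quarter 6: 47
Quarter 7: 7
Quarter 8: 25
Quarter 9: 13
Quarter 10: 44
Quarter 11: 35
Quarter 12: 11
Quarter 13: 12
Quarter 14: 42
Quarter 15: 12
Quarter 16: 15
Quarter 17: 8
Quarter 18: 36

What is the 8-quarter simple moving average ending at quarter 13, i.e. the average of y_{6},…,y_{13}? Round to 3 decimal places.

Sum of periods 6–13: 47 + 7 + 25 + 13 + 44 + 35 + 11 + 12 = 194
Divide by 8: 194 / 8 = 24.250

24.250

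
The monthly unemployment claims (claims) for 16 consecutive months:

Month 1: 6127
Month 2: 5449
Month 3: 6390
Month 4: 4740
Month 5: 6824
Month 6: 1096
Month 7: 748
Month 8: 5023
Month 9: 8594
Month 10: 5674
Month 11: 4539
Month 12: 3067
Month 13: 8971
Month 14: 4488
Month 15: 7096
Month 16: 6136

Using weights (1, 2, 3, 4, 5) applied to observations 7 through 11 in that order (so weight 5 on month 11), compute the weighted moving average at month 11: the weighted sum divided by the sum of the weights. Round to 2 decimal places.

Weighted sum: 1·748 + 2·5023 + 3·8594 + 4·5674 + 5·4539 = 748 + 10046 + 25782 + 22696 + 22695 = 81967
Weight total: 1 + 2 + 3 + 4 + 5 = 15
WMA = 81967 / 15 = 5464.47

5464.47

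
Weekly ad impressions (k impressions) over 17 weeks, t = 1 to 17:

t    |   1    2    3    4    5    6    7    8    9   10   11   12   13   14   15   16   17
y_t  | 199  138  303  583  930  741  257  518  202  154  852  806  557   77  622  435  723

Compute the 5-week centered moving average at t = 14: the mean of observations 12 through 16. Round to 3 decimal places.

499.400

Sum of periods 12–16: 806 + 557 + 77 + 622 + 435 = 2497
Divide by 5: 2497 / 5 = 499.400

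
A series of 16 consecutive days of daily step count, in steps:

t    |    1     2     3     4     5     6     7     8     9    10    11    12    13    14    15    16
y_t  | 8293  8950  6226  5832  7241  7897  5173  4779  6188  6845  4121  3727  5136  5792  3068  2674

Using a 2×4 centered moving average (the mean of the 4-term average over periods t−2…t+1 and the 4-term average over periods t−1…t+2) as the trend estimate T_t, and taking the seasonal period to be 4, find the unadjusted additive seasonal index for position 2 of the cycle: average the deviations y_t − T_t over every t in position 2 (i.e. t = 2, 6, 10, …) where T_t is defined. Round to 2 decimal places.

1493.00

Season position 2 occurs at t = 6, 10, 14 (where T_t is defined).
t=6: T_6 = 6404.1250; y_6 − T_6 = 7897 − 6404.1250 = 1492.8750
t=10: T_10 = 5351.7500; y_10 − T_10 = 6845 − 5351.7500 = 1493.2500
t=14: T_14 = 4299.1250; y_14 − T_14 = 5792 − 4299.1250 = 1492.8750
Mean deviation: (1492.8750 + 1493.2500 + 1492.8750) / 3 = 1493.00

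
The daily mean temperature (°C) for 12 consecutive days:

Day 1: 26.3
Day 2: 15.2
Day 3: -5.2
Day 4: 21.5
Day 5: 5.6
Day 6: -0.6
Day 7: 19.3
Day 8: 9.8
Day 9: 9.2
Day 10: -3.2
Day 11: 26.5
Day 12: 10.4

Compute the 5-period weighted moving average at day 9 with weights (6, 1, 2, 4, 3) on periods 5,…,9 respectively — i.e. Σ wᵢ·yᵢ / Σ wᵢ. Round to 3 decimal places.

8.650

Weighted sum: 6·5.6 + 1·-0.6 + 2·19.3 + 4·9.8 + 3·9.2 = 33.6 + -0.6 + 38.6 + 39.2 + 27.6 = 138.4
Weight total: 6 + 1 + 2 + 4 + 3 = 16
WMA = 138.4 / 16 = 8.650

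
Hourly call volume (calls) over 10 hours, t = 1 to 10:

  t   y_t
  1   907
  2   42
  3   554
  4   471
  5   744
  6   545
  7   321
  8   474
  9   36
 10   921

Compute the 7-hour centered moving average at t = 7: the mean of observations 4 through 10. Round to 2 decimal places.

501.71

Sum of periods 4–10: 471 + 744 + 545 + 321 + 474 + 36 + 921 = 3512
Divide by 7: 3512 / 7 = 501.71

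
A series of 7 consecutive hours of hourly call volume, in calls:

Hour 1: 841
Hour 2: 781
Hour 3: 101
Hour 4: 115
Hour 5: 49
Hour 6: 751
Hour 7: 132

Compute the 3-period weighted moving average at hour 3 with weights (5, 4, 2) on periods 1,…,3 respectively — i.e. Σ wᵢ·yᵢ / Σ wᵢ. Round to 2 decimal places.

Weighted sum: 5·841 + 4·781 + 2·101 = 4205 + 3124 + 202 = 7531
Weight total: 5 + 4 + 2 = 11
WMA = 7531 / 11 = 684.64

684.64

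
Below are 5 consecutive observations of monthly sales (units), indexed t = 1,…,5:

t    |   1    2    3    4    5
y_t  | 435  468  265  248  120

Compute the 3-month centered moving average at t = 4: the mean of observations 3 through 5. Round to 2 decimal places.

Sum of periods 3–5: 265 + 248 + 120 = 633
Divide by 3: 633 / 3 = 211.00

211.00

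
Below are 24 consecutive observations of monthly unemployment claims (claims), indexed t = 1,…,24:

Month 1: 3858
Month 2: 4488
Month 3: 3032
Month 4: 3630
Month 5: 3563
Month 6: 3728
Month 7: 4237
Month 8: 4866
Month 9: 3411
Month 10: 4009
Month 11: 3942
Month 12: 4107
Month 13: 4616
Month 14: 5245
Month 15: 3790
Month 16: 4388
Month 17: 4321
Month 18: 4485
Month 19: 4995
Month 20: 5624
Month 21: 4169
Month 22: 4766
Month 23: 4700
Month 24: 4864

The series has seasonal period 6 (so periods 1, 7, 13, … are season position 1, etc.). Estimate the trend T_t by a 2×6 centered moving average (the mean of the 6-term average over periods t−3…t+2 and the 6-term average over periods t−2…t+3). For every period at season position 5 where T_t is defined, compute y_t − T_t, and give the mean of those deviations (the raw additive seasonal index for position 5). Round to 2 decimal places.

-248.06

Season position 5 occurs at t = 5, 11, 17 (where T_t is defined).
t=5: T_5 = 3811.1667; y_5 − T_5 = 3563 − 3811.1667 = -248.1667
t=11: T_11 = 4190.0833; y_11 − T_11 = 3942 − 4190.0833 = -248.0833
t=17: T_17 = 4568.9167; y_17 − T_17 = 4321 − 4568.9167 = -247.9167
Mean deviation: (-248.1667 + -248.0833 + -247.9167) / 3 = -248.06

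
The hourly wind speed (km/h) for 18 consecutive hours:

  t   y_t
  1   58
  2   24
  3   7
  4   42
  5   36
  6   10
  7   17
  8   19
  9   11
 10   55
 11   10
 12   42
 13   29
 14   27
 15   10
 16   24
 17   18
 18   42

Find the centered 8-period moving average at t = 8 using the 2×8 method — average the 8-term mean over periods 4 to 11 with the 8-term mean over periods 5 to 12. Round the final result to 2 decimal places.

25.00

Sum over 4–11: 42 + 36 + 10 + 17 + 19 + 11 + 55 + 10 = 200
Sum over 5–12: 36 + 10 + 17 + 19 + 11 + 55 + 10 + 42 = 200
CMA at t=8 = (200 + 200) / (2·8) = 400 / 16 = 25.00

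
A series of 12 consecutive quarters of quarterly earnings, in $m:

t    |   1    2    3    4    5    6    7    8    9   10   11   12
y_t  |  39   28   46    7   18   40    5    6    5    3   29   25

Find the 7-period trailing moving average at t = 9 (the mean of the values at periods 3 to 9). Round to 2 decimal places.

Sum of periods 3–9: 46 + 7 + 18 + 40 + 5 + 6 + 5 = 127
Divide by 7: 127 / 7 = 18.14

18.14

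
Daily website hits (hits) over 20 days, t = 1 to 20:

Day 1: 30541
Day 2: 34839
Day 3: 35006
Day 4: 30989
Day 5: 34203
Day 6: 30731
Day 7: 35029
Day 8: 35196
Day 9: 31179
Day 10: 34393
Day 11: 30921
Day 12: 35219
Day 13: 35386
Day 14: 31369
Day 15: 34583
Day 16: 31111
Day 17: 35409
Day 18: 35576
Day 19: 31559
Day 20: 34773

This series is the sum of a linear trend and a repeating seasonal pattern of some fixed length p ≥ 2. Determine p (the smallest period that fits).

First differences y_{t+1} − y_t: 4298, 167, -4017, 3214, -3472, 4298, 167, -4017, 3214, -3472, 4298, 167, …
The difference pattern repeats every 5 terms and not for any smaller step, so p = 5.

5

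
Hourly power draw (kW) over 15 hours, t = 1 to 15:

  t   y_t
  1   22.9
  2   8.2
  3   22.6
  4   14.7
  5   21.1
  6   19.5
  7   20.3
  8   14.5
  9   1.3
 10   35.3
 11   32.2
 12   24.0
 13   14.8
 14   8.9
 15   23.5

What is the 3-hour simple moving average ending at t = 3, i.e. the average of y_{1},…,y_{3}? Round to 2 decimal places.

Sum of periods 1–3: 22.9 + 8.2 + 22.6 = 53.7
Divide by 3: 53.7 / 3 = 17.90

17.90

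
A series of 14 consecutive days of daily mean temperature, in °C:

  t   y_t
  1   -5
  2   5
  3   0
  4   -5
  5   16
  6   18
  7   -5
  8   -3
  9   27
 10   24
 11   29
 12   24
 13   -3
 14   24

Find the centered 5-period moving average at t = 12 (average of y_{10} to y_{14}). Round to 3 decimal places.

Sum of periods 10–14: 24 + 29 + 24 + (-3) + 24 = 98
Divide by 5: 98 / 5 = 19.600

19.600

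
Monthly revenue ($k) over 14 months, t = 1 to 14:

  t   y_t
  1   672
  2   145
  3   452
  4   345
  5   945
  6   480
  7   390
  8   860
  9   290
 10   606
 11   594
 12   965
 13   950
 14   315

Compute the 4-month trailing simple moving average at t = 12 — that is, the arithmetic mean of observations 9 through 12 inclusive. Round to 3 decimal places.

613.750

Sum of periods 9–12: 290 + 606 + 594 + 965 = 2455
Divide by 4: 2455 / 4 = 613.750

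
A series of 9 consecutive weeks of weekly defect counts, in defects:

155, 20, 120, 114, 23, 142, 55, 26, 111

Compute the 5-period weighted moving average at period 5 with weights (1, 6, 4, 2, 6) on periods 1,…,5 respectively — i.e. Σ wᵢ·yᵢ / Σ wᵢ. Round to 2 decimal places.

Weighted sum: 1·155 + 6·20 + 4·120 + 2·114 + 6·23 = 155 + 120 + 480 + 228 + 138 = 1121
Weight total: 1 + 6 + 4 + 2 + 6 = 19
WMA = 1121 / 19 = 59.00

59.00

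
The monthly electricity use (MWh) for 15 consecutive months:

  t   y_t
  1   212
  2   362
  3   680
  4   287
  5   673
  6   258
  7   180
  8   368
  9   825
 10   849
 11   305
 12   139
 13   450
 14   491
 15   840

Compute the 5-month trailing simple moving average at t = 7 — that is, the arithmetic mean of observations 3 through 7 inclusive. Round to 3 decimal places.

Sum of periods 3–7: 680 + 287 + 673 + 258 + 180 = 2078
Divide by 5: 2078 / 5 = 415.600

415.600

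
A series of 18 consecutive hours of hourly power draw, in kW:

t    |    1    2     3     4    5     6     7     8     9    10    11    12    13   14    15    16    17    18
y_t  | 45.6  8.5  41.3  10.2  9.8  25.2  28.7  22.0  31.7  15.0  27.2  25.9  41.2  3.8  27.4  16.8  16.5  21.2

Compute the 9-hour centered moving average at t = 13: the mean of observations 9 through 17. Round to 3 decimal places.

Sum of periods 9–17: 31.7 + 15.0 + 27.2 + 25.9 + 41.2 + 3.8 + 27.4 + 16.8 + 16.5 = 205.5
Divide by 9: 205.5 / 9 = 22.833

22.833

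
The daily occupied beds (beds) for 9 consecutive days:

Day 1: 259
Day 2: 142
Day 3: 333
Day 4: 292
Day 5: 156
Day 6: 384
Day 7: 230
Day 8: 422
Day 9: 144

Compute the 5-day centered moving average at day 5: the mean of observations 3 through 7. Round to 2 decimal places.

Sum of periods 3–7: 333 + 292 + 156 + 384 + 230 = 1395
Divide by 5: 1395 / 5 = 279.00

279.00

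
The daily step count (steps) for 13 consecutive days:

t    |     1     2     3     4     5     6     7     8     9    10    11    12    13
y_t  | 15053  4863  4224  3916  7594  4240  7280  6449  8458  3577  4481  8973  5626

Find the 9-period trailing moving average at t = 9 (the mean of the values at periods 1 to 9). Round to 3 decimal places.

Sum of periods 1–9: 15053 + 4863 + 4224 + 3916 + 7594 + 4240 + 7280 + 6449 + 8458 = 62077
Divide by 9: 62077 / 9 = 6897.444

6897.444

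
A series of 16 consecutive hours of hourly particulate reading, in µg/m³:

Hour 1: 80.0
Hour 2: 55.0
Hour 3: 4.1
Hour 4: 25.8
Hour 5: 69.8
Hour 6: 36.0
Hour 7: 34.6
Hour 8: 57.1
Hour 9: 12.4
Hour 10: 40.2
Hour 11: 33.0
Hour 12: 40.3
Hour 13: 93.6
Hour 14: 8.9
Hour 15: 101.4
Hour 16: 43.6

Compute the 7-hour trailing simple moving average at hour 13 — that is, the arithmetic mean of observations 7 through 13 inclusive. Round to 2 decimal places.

Sum of periods 7–13: 34.6 + 57.1 + 12.4 + 40.2 + 33.0 + 40.3 + 93.6 = 311.2
Divide by 7: 311.2 / 7 = 44.46

44.46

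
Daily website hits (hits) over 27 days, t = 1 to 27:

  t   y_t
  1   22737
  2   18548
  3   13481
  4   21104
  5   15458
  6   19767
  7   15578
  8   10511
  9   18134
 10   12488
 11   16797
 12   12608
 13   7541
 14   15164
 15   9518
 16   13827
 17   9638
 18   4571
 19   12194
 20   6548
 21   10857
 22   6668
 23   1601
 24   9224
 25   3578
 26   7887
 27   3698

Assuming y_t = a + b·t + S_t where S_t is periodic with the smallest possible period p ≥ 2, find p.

First differences y_{t+1} − y_t: -4189, -5067, 7623, -5646, 4309, -4189, -5067, 7623, -5646, 4309, -4189, -5067, …
The difference pattern repeats every 5 terms and not for any smaller step, so p = 5.

5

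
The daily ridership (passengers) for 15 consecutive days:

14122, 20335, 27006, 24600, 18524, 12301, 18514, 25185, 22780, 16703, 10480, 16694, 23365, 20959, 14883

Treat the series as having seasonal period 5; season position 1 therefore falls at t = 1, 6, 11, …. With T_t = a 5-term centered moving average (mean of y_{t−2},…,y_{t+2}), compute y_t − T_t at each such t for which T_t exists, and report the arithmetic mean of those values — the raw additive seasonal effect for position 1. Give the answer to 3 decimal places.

Season position 1 occurs at t = 6, 11 (where T_t is defined).
t=6: T_6 = 19824.80000; y_6 − T_6 = 12301 − 19824.80000 = -7523.80000
t=11: T_11 = 18004.40000; y_11 − T_11 = 10480 − 18004.40000 = -7524.40000
Mean deviation: (-7523.80000 + -7524.40000) / 2 = -7524.100

-7524.100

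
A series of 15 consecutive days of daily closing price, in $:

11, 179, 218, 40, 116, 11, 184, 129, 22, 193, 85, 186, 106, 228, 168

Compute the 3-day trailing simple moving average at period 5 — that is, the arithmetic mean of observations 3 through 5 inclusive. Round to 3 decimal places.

124.667

Sum of periods 3–5: 218 + 40 + 116 = 374
Divide by 3: 374 / 3 = 124.667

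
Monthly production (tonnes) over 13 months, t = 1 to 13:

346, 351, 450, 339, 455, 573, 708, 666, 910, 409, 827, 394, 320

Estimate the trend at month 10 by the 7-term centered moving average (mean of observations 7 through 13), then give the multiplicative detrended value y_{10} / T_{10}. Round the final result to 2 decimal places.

0.68

Trend T_10 = (708 + 666 + 910 + 409 + 827 + 394 + 320) / 7 = 4234/7 = 604.8571
Ratio to trend: 409 / 604.8571 = 0.68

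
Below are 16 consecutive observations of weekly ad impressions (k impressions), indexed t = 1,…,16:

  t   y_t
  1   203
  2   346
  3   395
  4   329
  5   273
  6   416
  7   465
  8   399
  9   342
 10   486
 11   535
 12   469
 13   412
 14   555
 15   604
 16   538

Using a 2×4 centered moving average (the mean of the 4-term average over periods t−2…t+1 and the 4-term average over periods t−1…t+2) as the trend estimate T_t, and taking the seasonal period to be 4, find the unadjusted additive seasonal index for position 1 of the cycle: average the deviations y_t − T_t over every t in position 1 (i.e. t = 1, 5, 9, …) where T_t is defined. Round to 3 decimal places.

Season position 1 occurs at t = 5, 9, 13 (where T_t is defined).
t=5: T_5 = 362.00000; y_5 − T_5 = 273 − 362.00000 = -89.00000
t=9: T_9 = 431.75000; y_9 − T_9 = 342 − 431.75000 = -89.75000
t=13: T_13 = 501.37500; y_13 − T_13 = 412 − 501.37500 = -89.37500
Mean deviation: (-89.00000 + -89.75000 + -89.37500) / 3 = -89.375

-89.375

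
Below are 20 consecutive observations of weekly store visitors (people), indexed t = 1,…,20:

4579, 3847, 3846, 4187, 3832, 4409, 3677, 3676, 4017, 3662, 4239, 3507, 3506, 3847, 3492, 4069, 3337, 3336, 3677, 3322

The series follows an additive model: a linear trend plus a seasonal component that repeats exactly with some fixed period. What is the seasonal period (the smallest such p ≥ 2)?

5

First differences y_{t+1} − y_t: -732, -1, 341, -355, 577, -732, -1, 341, -355, 577, -732, -1, …
The difference pattern repeats every 5 terms and not for any smaller step, so p = 5.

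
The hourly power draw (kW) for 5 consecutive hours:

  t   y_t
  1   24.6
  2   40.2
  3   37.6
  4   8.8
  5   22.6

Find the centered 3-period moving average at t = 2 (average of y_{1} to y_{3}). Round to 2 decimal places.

34.13

Sum of periods 1–3: 24.6 + 40.2 + 37.6 = 102.4
Divide by 3: 102.4 / 3 = 34.13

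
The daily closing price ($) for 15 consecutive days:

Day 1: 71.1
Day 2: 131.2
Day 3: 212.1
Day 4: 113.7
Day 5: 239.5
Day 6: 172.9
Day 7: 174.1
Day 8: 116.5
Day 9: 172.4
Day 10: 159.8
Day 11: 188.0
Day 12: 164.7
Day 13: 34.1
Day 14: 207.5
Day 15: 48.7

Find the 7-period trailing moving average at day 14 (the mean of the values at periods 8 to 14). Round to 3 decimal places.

Sum of periods 8–14: 116.5 + 172.4 + 159.8 + 188.0 + 164.7 + 34.1 + 207.5 = 1043.0
Divide by 7: 1043.0 / 7 = 149.000

149.000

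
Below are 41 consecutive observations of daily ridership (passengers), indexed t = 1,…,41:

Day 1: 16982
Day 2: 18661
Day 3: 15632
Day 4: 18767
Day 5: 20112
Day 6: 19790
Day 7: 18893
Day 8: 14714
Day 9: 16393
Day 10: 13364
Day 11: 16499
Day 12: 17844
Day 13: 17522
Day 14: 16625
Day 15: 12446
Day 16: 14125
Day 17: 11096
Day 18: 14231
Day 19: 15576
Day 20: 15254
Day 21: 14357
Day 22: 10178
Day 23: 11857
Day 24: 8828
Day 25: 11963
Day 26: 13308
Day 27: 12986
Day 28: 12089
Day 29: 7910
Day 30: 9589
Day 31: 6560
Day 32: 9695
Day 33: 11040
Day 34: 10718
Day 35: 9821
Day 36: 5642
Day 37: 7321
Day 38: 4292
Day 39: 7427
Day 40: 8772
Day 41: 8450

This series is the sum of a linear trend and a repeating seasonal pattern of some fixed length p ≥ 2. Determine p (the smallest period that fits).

First differences y_{t+1} − y_t: 1679, -3029, 3135, 1345, -322, -897, -4179, 1679, -3029, 3135, 1345, -322, -897, -4179, 1679, -3029, …
The difference pattern repeats every 7 terms and not for any smaller step, so p = 7.

7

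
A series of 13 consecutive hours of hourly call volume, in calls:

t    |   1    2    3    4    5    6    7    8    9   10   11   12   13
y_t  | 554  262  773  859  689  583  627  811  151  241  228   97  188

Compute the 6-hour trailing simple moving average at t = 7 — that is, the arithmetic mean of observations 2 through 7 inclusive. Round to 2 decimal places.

Sum of periods 2–7: 262 + 773 + 859 + 689 + 583 + 627 = 3793
Divide by 6: 3793 / 6 = 632.17

632.17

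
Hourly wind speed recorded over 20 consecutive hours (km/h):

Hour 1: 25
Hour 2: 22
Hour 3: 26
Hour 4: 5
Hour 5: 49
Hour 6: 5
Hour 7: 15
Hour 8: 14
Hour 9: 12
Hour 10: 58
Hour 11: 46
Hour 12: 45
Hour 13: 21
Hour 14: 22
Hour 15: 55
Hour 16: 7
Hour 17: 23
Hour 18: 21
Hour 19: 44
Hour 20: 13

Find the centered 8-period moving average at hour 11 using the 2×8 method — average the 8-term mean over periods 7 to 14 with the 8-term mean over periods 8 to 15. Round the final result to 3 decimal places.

Sum over 7–14: 15 + 14 + 12 + 58 + 46 + 45 + 21 + 22 = 233
Sum over 8–15: 14 + 12 + 58 + 46 + 45 + 21 + 22 + 55 = 273
CMA at t=11 = (233 + 273) / (2·8) = 506 / 16 = 31.625

31.625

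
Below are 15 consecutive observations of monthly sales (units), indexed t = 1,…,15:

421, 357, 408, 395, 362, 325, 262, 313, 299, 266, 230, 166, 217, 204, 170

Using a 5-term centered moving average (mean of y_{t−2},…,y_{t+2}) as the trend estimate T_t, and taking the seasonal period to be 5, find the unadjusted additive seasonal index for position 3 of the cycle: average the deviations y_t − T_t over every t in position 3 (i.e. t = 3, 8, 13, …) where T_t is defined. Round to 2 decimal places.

19.67

Season position 3 occurs at t = 3, 8, 13 (where T_t is defined).
t=3: T_3 = 388.6000; y_3 − T_3 = 408 − 388.6000 = 19.4000
t=8: T_8 = 293.0000; y_8 − T_8 = 313 − 293.0000 = 20.0000
t=13: T_13 = 197.4000; y_13 − T_13 = 217 − 197.4000 = 19.6000
Mean deviation: (19.4000 + 20.0000 + 19.6000) / 3 = 19.67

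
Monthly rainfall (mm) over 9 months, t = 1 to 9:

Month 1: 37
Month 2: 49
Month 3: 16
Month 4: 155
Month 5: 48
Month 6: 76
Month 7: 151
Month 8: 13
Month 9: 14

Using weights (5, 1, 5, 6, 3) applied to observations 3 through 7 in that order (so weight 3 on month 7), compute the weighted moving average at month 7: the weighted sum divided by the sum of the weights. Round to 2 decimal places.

69.20

Weighted sum: 5·16 + 1·155 + 5·48 + 6·76 + 3·151 = 80 + 155 + 240 + 456 + 453 = 1384
Weight total: 5 + 1 + 5 + 6 + 3 = 20
WMA = 1384 / 20 = 69.20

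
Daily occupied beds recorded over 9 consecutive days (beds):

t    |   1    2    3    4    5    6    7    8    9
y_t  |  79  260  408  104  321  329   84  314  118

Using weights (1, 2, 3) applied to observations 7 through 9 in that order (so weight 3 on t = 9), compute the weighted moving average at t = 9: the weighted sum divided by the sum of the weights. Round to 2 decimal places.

177.67

Weighted sum: 1·84 + 2·314 + 3·118 = 84 + 628 + 354 = 1066
Weight total: 1 + 2 + 3 = 6
WMA = 1066 / 6 = 177.67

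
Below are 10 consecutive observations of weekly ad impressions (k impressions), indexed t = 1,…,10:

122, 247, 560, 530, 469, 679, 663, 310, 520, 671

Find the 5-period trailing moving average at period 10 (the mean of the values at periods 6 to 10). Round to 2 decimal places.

Sum of periods 6–10: 679 + 663 + 310 + 520 + 671 = 2843
Divide by 5: 2843 / 5 = 568.60

568.60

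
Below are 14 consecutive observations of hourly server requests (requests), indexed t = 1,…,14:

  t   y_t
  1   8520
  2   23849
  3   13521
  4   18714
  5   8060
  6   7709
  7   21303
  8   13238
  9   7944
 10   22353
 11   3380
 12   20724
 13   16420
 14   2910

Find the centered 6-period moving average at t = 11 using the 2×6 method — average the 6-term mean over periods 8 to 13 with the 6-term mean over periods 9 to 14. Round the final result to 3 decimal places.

13149.167

Sum over 8–13: 13238 + 7944 + 22353 + 3380 + 20724 + 16420 = 84059
Sum over 9–14: 7944 + 22353 + 3380 + 20724 + 16420 + 2910 = 73731
CMA at t=11 = (84059 + 73731) / (2·6) = 157790 / 12 = 13149.167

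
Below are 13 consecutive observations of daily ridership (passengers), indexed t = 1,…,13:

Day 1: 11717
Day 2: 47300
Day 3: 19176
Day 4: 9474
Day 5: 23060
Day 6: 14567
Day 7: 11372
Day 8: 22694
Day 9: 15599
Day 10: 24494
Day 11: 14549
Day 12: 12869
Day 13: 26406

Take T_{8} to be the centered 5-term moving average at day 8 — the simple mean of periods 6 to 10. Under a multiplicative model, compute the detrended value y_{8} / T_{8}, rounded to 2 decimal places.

Trend T_8 = (14567 + 11372 + 22694 + 15599 + 24494) / 5 = 88726/5 = 17745.2000
Ratio to trend: 22694 / 17745.2000 = 1.28

1.28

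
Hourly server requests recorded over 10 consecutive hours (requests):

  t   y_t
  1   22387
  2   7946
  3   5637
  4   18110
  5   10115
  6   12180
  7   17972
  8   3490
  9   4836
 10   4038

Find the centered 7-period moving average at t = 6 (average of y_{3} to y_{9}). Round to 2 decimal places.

10334.29

Sum of periods 3–9: 5637 + 18110 + 10115 + 12180 + 17972 + 3490 + 4836 = 72340
Divide by 7: 72340 / 7 = 10334.29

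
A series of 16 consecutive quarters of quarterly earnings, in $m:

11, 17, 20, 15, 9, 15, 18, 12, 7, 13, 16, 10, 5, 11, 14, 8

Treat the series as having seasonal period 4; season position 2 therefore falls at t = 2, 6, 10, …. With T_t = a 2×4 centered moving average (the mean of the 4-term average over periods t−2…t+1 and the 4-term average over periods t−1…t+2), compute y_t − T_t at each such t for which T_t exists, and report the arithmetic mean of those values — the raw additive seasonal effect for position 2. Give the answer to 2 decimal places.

1.21

Season position 2 occurs at t = 6, 10, 14 (where T_t is defined).
t=6: T_6 = 13.8750; y_6 − T_6 = 15 − 13.8750 = 1.1250
t=10: T_10 = 11.7500; y_10 − T_10 = 13 − 11.7500 = 1.2500
t=14: T_14 = 9.7500; y_14 − T_14 = 11 − 9.7500 = 1.2500
Mean deviation: (1.1250 + 1.2500 + 1.2500) / 3 = 1.21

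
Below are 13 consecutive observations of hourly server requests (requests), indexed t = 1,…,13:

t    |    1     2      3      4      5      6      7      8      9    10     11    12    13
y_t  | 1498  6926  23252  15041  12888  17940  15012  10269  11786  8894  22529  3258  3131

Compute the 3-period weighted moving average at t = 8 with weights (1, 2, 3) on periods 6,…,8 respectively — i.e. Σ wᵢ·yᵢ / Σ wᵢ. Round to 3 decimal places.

13128.500

Weighted sum: 1·17940 + 2·15012 + 3·10269 = 17940 + 30024 + 30807 = 78771
Weight total: 1 + 2 + 3 = 6
WMA = 78771 / 6 = 13128.500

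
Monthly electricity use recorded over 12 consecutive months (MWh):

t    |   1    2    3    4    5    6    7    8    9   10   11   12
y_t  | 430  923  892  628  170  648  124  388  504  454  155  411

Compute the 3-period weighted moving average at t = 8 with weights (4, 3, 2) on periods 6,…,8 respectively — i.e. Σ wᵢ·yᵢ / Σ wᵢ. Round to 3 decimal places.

415.556

Weighted sum: 4·648 + 3·124 + 2·388 = 2592 + 372 + 776 = 3740
Weight total: 4 + 3 + 2 = 9
WMA = 3740 / 9 = 415.556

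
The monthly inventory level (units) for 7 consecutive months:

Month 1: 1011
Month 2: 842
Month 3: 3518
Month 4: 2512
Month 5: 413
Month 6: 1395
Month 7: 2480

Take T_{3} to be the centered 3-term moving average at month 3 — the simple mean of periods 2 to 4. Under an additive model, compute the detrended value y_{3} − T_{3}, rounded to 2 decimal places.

1227.33

Trend T_3 = (842 + 3518 + 2512) / 3 = 6872/3 = 2290.6667
Detrended value: 3518 − 2290.6667 = 1227.33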